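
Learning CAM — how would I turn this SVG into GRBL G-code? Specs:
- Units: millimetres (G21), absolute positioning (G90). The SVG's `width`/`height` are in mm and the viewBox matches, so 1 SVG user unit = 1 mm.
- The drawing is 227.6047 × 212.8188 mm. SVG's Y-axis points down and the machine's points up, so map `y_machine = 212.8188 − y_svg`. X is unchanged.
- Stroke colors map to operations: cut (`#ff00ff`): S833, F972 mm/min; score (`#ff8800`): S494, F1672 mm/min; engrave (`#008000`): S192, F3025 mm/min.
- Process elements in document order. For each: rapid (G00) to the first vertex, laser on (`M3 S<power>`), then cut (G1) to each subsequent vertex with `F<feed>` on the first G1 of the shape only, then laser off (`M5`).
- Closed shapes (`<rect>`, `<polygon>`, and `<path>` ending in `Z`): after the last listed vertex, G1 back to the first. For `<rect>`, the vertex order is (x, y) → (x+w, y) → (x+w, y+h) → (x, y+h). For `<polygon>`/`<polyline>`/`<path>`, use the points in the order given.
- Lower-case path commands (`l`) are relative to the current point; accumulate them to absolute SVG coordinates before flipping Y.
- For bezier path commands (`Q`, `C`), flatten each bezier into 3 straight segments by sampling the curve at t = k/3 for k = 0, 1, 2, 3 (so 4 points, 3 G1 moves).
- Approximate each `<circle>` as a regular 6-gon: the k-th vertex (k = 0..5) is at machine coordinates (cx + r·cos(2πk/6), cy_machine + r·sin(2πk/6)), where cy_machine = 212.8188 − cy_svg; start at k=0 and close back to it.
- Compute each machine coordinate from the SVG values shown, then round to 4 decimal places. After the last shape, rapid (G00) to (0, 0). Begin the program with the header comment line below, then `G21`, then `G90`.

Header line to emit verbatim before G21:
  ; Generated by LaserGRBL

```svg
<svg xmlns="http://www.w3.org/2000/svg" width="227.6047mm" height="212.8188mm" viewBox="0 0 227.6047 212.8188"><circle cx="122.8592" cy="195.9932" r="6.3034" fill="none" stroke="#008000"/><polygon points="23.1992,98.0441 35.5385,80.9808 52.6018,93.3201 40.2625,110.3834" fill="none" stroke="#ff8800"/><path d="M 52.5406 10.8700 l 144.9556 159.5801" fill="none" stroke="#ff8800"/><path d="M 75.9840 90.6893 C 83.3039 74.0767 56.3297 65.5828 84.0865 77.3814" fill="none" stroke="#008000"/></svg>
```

; Generated by LaserGRBL
G21
G90
G00 X129.1626 Y16.8256
M3 S192
G1 X126.0109 Y22.2845 F3025
G1 X119.7075 Y22.2845
G1 X116.5558 Y16.8256
G1 X119.7075 Y11.3667
G1 X126.0109 Y11.3667
G1 X129.1626 Y16.8256
M5
G00 X23.1992 Y114.7747
M3 S494
G1 X35.5385 Y131.8380 F1672
G1 X52.6018 Y119.4987
G1 X40.2625 Y102.4354
G1 X23.1992 Y114.7747
M5
G00 X52.5406 Y201.9488
M3 S494
G1 X197.4962 Y42.3687 F1672
M5
G00 X75.9840 Y122.1295
M3 S192
G1 X75.1698 Y135.5850 F3025
G1 X71.2761 Y140.9227
G1 X84.0865 Y135.4374
M5
G00 X0.0000 Y0.0000

1 u = 1 mm; y_m = 212.8188 − y.

[1] `<circle>` circle, #008000→engrave S192 F3025: (129.1626,16.8256) → (126.0109,22.2845) → (119.7075,22.2845) → (116.5558,16.8256) → (119.7075,11.3667) → (126.0109,11.3667) → (129.1626,16.8256) (closed)

[2] `<polygon>` regular polygon, #ff8800→score S494 F1672: (23.1992,114.7747) → (35.5385,131.8380) → (52.6018,119.4987) → (40.2625,102.4354) → (23.1992,114.7747) (closed)

[3] `<path>` line segment, #ff8800→score S494 F1672: (52.5406,201.9488) → (197.4962,42.3687)

[4] `<path>` cubic bezier, #008000→engrave S192 F3025: (75.9840,122.1295) → (75.1698,135.5850) → (71.2761,140.9227) → (84.0865,135.4374)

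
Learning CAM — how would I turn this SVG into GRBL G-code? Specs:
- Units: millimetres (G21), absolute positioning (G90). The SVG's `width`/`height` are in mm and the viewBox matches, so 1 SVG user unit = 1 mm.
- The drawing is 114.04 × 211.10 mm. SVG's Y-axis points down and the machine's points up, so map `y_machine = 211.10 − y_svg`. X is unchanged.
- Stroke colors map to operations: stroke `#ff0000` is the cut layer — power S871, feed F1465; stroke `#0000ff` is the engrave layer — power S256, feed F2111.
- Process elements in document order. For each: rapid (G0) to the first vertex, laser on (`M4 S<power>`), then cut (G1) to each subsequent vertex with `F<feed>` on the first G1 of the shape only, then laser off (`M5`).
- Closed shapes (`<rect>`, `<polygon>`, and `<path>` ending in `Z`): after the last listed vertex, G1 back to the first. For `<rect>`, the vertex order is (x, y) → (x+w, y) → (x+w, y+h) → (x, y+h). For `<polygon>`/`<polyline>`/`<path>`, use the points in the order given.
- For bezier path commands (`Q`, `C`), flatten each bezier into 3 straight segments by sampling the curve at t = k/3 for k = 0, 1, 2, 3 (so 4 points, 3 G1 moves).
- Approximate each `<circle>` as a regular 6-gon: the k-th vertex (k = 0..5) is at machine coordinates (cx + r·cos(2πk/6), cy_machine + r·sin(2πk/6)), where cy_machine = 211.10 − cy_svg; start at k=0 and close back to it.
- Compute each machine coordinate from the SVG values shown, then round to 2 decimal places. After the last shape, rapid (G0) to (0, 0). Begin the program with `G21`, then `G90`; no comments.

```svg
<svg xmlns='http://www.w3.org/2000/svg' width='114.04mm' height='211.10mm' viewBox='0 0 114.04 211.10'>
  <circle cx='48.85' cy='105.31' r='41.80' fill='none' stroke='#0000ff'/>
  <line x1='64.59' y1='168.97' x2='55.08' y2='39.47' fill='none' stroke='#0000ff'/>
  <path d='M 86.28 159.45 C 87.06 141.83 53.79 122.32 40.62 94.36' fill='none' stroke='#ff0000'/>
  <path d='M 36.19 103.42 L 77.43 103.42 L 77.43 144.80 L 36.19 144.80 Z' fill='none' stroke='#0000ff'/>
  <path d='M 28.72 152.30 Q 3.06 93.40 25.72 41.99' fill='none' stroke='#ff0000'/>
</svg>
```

viewBox `0 0 114.04 211.10` with mm width/height → 1 unit = 1 mm. Flip: y_m = 211.10 − y_svg.

**Shape 1** — `<circle>` circle, stroke `#0000ff` → engrave (S256, F2111). Machine vertices: (90.65,105.79) → (69.75,141.99) → (27.95,141.99) → (7.05,105.79) → (27.95,69.59) → (69.75,69.59) → (90.65,105.79). Closed: final G1 returns to the first vertex.

**Shape 2** — `<line>` line segment, stroke `#0000ff` → engrave (S256, F2111). Machine vertices: (64.59,42.13) → (55.08,171.63). Open path.

**Shape 3** — `<path>` cubic bezier, stroke `#ff0000` → cut (S871, F1465). Control points (SVG): P0=(86.28,159.45), P1=(87.06,141.83), P2=(53.79,122.32), P3=(40.62,94.36); sampled at t=k/3. Machine vertices: (86.28,51.65) → (77.72,70.14) → (58.48,91.35) → (40.62,116.74). Open path.

**Shape 4** — `<path>` rectangle, stroke `#0000ff` → engrave (S256, F2111). Machine vertices: (36.19,107.68) → (77.43,107.68) → (77.43,66.30) → (36.19,66.30) → (36.19,107.68). Closed: final G1 returns to the first vertex.

**Shape 5** — `<path>` quadratic bezier, stroke `#ff0000` → cut (S871, F1465). Control points (SVG): P0=(28.72,152.30), P1=(3.06,93.40), P2=(25.72,41.99); sampled at t=k/3. Machine vertices: (28.72,58.80) → (16.98,97.23) → (15.98,134.00) → (25.72,169.11). Open path.

G21
G90
G0 X90.65 Y105.79
M4 S256
G1 X69.75 Y141.99 F2111
G1 X27.95 Y141.99
G1 X7.05 Y105.79
G1 X27.95 Y69.59
G1 X69.75 Y69.59
G1 X90.65 Y105.79
M5
G0 X64.59 Y42.13
M4 S256
G1 X55.08 Y171.63 F2111
M5
G0 X86.28 Y51.65
M4 S871
G1 X77.72 Y70.14 F1465
G1 X58.48 Y91.35
G1 X40.62 Y116.74
M5
G0 X36.19 Y107.68
M4 S256
G1 X77.43 Y107.68 F2111
G1 X77.43 Y66.30
G1 X36.19 Y66.30
G1 X36.19 Y107.68
M5
G0 X28.72 Y58.80
M4 S871
G1 X16.98 Y97.23 F1465
G1 X15.98 Y134.00
G1 X25.72 Y169.11
M5
G0 X0.00 Y0.00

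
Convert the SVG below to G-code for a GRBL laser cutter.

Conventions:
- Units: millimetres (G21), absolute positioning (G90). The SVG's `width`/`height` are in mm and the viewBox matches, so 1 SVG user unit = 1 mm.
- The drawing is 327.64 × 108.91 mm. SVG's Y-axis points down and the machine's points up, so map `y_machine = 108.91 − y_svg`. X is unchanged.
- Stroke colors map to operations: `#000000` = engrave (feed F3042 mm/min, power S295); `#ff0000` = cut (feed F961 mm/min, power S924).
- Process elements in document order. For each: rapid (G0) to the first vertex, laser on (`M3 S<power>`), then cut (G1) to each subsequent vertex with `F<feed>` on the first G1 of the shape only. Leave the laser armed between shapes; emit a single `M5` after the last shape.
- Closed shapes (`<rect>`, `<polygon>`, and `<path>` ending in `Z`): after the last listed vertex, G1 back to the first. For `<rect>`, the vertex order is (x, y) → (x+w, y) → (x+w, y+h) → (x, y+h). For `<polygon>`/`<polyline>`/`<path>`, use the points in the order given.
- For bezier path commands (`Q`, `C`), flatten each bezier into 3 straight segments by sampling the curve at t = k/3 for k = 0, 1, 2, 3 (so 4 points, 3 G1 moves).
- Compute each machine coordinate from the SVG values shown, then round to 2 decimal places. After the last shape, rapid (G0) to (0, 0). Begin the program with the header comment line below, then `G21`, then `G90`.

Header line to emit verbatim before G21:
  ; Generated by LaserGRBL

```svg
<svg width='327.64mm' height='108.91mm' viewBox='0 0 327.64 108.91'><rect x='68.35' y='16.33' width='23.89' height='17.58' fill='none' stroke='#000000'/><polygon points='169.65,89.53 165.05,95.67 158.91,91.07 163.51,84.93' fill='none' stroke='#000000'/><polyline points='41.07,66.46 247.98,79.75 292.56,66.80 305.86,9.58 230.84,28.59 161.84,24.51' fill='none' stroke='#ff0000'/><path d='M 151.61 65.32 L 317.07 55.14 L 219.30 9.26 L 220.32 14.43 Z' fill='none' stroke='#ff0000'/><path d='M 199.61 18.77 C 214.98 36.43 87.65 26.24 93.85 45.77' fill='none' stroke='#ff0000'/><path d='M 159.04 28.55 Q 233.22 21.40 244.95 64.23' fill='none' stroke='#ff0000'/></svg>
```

; Generated by LaserGRBL
G21
G90
G0 X68.35 Y92.58
M3 S295
G1 X92.24 Y92.58 F3042
G1 X92.24 Y75.00
G1 X68.35 Y75.00
G1 X68.35 Y92.58
G0 X169.65 Y19.38
M3 S295
G1 X165.05 Y13.24 F3042
G1 X158.91 Y17.84
G1 X163.51 Y23.98
G1 X169.65 Y19.38
G0 X41.07 Y42.45
M3 S924
G1 X247.98 Y29.16 F961
G1 X292.56 Y42.11
G1 X305.86 Y99.33
G1 X230.84 Y80.32
G1 X161.84 Y84.40
G0 X151.61 Y43.59
M3 S924
G1 X317.07 Y53.77 F961
G1 X219.30 Y99.65
G1 X220.32 Y94.48
G1 X151.61 Y43.59
G0 X199.61 Y90.14
M3 S924
G1 X177.64 Y79.63 F961
G1 X121.93 Y74.90
G1 X93.85 Y63.14
G0 X159.04 Y80.36
M3 S924
G1 X201.55 Y79.57 F961
G1 X230.19 Y67.68
G1 X244.95 Y44.68
M5
G0 X0.00 Y0.00

1 u = 1 mm; y_m = 108.91 − y.

[1] `<rect>` rectangle, #000000→engrave S295 F3042: (68.35,92.58) → (92.24,92.58) → (92.24,75.00) → (68.35,75.00) → (68.35,92.58) (closed)

[2] `<polygon>` regular polygon, #000000→engrave S295 F3042: (169.65,19.38) → (165.05,13.24) → (158.91,17.84) → (163.51,23.98) → (169.65,19.38) (closed)

[3] `<polyline>` open polyline, #ff0000→cut S924 F961: (41.07,42.45) → (247.98,29.16) → (292.56,42.11) → (305.86,99.33) → (230.84,80.32) → (161.84,84.40)

[4] `<path>` closed polygon, #ff0000→cut S924 F961: (151.61,43.59) → (317.07,53.77) → (219.30,99.65) → (220.32,94.48) → (151.61,43.59) (closed)

[5] `<path>` cubic bezier, #ff0000→cut S924 F961: (199.61,90.14) → (177.64,79.63) → (121.93,74.90) → (93.85,63.14)

[6] `<path>` quadratic bezier, #ff0000→cut S924 F961: (159.04,80.36) → (201.55,79.57) → (230.19,67.68) → (244.95,44.68)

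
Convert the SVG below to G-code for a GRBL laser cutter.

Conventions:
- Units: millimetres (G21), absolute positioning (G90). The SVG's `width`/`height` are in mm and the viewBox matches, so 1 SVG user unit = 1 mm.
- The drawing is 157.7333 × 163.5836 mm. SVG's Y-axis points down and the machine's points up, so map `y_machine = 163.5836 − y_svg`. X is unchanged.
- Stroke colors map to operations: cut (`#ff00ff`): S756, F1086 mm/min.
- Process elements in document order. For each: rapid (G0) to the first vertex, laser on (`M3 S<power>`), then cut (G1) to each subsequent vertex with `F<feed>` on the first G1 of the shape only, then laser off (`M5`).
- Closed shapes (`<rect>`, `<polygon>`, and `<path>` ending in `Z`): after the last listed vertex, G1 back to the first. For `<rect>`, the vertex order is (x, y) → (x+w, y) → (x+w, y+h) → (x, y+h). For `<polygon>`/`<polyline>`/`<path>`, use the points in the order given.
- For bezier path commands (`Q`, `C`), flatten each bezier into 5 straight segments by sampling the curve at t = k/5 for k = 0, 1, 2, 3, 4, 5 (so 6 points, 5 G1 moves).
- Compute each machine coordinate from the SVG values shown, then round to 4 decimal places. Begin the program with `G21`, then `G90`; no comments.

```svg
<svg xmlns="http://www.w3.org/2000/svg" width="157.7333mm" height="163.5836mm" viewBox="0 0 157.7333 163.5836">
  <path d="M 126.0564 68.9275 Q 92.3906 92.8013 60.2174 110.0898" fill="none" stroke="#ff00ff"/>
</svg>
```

Since the viewBox matches the mm dimensions, user units are millimetres directly. The only transform is the Y-flip y_m = 163.5836 − y_svg.

Shape 1 is a quadratic bezier drawn with `<path>`. Its stroke #ff00ff means cut at S756, F1086. After flipping Y the toolpath is (126.0564,94.6561) → (112.6498,85.3700) → (99.3626,76.6107) → (86.1948,68.3782) → (73.1464,60.6726) → (60.2174,53.4938).

G21
G90
G0 X126.0564 Y94.6561
M3 S756
G1 X112.6498 Y85.3700 F1086
G1 X99.3626 Y76.6107
G1 X86.1948 Y68.3782
G1 X73.1464 Y60.6726
G1 X60.2174 Y53.4938
M5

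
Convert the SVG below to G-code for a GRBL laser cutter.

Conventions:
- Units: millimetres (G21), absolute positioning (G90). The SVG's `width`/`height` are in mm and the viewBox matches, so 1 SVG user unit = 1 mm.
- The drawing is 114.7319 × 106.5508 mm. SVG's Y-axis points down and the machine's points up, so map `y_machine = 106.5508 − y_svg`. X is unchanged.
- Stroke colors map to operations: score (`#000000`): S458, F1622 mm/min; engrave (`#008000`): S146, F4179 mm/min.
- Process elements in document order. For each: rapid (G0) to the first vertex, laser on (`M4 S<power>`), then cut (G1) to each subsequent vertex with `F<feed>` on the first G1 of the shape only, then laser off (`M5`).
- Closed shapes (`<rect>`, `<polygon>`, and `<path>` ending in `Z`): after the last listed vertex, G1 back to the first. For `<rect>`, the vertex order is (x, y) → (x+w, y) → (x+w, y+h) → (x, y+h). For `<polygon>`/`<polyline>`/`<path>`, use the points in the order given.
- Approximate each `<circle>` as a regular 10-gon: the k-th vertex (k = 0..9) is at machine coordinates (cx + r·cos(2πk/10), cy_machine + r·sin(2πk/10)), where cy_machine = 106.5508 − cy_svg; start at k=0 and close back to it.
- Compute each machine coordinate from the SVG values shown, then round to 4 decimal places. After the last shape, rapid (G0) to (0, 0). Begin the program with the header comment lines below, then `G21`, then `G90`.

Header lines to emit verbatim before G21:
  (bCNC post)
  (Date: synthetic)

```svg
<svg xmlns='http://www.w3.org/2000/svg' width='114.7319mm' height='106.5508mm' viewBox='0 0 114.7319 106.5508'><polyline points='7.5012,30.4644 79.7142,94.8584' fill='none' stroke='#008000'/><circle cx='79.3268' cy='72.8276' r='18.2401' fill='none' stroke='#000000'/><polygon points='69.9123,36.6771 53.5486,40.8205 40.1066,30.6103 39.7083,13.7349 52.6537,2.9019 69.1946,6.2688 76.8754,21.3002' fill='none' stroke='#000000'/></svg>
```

viewBox `0 0 114.7319 106.5508` with mm width/height → 1 unit = 1 mm. Flip: y_m = 106.5508 − y_svg.

**Shape 1** — `<polyline>` line segment, stroke `#008000` → engrave (S146, F4179). Machine vertices: (7.5012,76.0864) → (79.7142,11.6924). Open path.

**Shape 2** — `<circle>` circle, stroke `#000000` → score (S458, F1622). Machine vertices: (97.5669,33.7232) → (94.0834,44.4445) → (84.9633,51.0706) → (73.6903,51.0706) → (64.5702,44.4445) → (61.0867,33.7232) → (64.5702,23.0019) → (73.6903,16.3758) → (84.9633,16.3758) → (94.0834,23.0019) → (97.5669,33.7232). Closed: final G1 returns to the first vertex.

**Shape 3** — `<polygon>` regular polygon, stroke `#000000` → score (S458, F1622). Machine vertices: (69.9123,69.8737) → (53.5486,65.7303) → (40.1066,75.9405) → (39.7083,92.8159) → (52.6537,103.6489) → (69.1946,100.2820) → (76.8754,85.2506) → (69.9123,69.8737). Closed: final G1 returns to the first vertex.

(bCNC post)
(Date: synthetic)
G21
G90
G0 X7.5012 Y76.0864
M4 S146
G1 X79.7142 Y11.6924 F4179
M5
G0 X97.5669 Y33.7232
M4 S458
G1 X94.0834 Y44.4445 F1622
G1 X84.9633 Y51.0706
G1 X73.6903 Y51.0706
G1 X64.5702 Y44.4445
G1 X61.0867 Y33.7232
G1 X64.5702 Y23.0019
G1 X73.6903 Y16.3758
G1 X84.9633 Y16.3758
G1 X94.0834 Y23.0019
G1 X97.5669 Y33.7232
M5
G0 X69.9123 Y69.8737
M4 S458
G1 X53.5486 Y65.7303 F1622
G1 X40.1066 Y75.9405
G1 X39.7083 Y92.8159
G1 X52.6537 Y103.6489
G1 X69.1946 Y100.2820
G1 X76.8754 Y85.2506
G1 X69.9123 Y69.8737
M5
G0 X0.0000 Y0.0000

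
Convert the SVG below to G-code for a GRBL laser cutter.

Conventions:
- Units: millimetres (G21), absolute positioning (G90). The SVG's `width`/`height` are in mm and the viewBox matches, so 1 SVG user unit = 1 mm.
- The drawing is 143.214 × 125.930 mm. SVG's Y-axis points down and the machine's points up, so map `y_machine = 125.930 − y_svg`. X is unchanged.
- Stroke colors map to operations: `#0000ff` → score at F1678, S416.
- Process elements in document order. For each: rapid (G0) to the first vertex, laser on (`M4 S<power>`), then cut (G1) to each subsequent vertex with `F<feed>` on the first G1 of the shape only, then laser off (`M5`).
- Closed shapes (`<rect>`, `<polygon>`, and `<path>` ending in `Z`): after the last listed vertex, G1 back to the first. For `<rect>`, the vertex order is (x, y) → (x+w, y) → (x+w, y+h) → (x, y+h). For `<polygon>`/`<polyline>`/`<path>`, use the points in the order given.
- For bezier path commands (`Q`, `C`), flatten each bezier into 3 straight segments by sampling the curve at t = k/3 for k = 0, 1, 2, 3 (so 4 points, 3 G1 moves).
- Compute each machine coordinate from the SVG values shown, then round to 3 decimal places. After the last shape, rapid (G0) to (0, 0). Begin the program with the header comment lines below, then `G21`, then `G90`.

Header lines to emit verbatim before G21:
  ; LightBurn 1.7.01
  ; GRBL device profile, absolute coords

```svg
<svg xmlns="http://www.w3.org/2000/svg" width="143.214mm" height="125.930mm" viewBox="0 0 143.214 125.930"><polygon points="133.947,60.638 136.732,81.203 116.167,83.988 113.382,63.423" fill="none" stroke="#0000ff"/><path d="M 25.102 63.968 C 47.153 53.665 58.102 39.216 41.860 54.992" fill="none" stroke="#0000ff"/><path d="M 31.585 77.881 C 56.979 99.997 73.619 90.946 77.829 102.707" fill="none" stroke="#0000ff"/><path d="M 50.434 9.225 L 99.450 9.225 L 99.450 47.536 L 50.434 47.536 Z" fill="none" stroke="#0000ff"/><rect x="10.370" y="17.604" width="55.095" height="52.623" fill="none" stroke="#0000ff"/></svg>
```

; LightBurn 1.7.01
; GRBL device profile, absolute coords
G21
G90
G0 X133.947 Y65.292
M4 S416
G1 X136.732 Y44.727 F1678
G1 X116.167 Y41.942
G1 X113.382 Y62.507
G1 X133.947 Y65.292
M5
G0 X25.102 Y61.962
M4 S416
G1 X42.856 Y72.374 F1678
G1 X49.634 Y77.912
G1 X41.860 Y70.938
M5
G0 X31.585 Y48.049
M4 S416
G1 X53.925 Y34.397 F1678
G1 X69.612 Y29.972
G1 X77.829 Y23.223
M5
G0 X50.434 Y116.705
M4 S416
G1 X99.450 Y116.705 F1678
G1 X99.450 Y78.394
G1 X50.434 Y78.394
G1 X50.434 Y116.705
M5
G0 X10.370 Y108.326
M4 S416
G1 X65.465 Y108.326 F1678
G1 X65.465 Y55.703
G1 X10.370 Y55.703
G1 X10.370 Y108.326
M5
G0 X0.000 Y0.000

viewBox `0 0 143.214 125.930` with mm width/height → 1 unit = 1 mm. Flip: y_m = 125.930 − y_svg.

**Shape 1** — `<polygon>` regular polygon, stroke `#0000ff` → score (S416, F1678). Machine vertices: (133.947,65.292) → (136.732,44.727) → (116.167,41.942) → (113.382,62.507) → (133.947,65.292). Closed: final G1 returns to the first vertex.

**Shape 2** — `<path>` cubic bezier, stroke `#0000ff` → score (S416, F1678). Control points (SVG): P0=(25.102,63.968), P1=(47.153,53.665), P2=(58.102,39.216), P3=(41.860,54.992); sampled at t=k/3. Machine vertices: (25.102,61.962) → (42.856,72.374) → (49.634,77.912) → (41.860,70.938). Open path.

**Shape 3** — `<path>` cubic bezier, stroke `#0000ff` → score (S416, F1678). Control points (SVG): P0=(31.585,77.881), P1=(56.979,99.997), P2=(73.619,90.946), P3=(77.829,102.707); sampled at t=k/3. Machine vertices: (31.585,48.049) → (53.925,34.397) → (69.612,29.972) → (77.829,23.223). Open path.

**Shape 4** — `<path>` rectangle, stroke `#0000ff` → score (S416, F1678). Machine vertices: (50.434,116.705) → (99.450,116.705) → (99.450,78.394) → (50.434,78.394) → (50.434,116.705). Closed: final G1 returns to the first vertex.

**Shape 5** — `<rect>` rectangle, stroke `#0000ff` → score (S416, F1678). Machine vertices: (10.370,108.326) → (65.465,108.326) → (65.465,55.703) → (10.370,55.703) → (10.370,108.326). Closed: final G1 returns to the first vertex.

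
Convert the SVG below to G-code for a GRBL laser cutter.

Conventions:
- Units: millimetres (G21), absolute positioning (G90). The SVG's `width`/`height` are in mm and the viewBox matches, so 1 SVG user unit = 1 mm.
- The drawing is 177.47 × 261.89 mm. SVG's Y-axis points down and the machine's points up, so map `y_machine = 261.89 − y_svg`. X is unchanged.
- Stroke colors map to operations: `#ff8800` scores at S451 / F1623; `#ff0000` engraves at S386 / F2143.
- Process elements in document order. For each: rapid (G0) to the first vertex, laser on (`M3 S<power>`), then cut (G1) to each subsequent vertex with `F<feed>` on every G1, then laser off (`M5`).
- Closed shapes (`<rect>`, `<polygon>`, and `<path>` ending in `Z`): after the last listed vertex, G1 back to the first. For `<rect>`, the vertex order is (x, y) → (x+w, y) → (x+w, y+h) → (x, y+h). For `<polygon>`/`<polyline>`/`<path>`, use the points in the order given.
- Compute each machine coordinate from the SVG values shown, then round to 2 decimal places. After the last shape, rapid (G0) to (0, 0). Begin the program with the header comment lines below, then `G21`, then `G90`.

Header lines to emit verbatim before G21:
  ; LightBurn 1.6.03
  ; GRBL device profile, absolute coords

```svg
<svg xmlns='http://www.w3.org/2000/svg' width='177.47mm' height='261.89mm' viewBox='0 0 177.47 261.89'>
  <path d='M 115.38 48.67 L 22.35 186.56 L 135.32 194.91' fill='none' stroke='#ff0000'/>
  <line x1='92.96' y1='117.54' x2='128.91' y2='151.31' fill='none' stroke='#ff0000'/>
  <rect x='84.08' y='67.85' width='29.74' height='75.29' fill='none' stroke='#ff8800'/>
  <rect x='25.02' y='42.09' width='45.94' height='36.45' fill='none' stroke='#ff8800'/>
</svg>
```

Since the viewBox matches the mm dimensions, user units are millimetres directly. The only transform is the Y-flip y_m = 261.89 − y_svg.

Shape 1 is a open polyline drawn with `<path>`. Its stroke #ff0000 means engrave at S386, F2143. After flipping Y the toolpath is (115.38,213.22) → (22.35,75.33) → (135.32,66.98).

Shape 2 is a line segment drawn with `<line>`. Its stroke #ff0000 means engrave at S386, F2143. After flipping Y the toolpath is (92.96,144.35) → (128.91,110.58).

Shape 3 is a rectangle drawn with `<rect>`. Its stroke #ff8800 means score at S451, F1623. After flipping Y the toolpath is (84.08,194.04) → (113.82,194.04) → (113.82,118.75) → (84.08,118.75) → (84.08,194.04), returning to the start.

Shape 4 is a rectangle drawn with `<rect>`. Its stroke #ff8800 means score at S451, F1623. After flipping Y the toolpath is (25.02,219.80) → (70.96,219.80) → (70.96,183.35) → (25.02,183.35) → (25.02,219.80), returning to the start.

; LightBurn 1.6.03
; GRBL device profile, absolute coords
G21
G90
G0 X115.38 Y213.22
M3 S386
G1 X22.35 Y75.33 F2143
G1 X135.32 Y66.98 F2143
M5
G0 X92.96 Y144.35
M3 S386
G1 X128.91 Y110.58 F2143
M5
G0 X84.08 Y194.04
M3 S451
G1 X113.82 Y194.04 F1623
G1 X113.82 Y118.75 F1623
G1 X84.08 Y118.75 F1623
G1 X84.08 Y194.04 F1623
M5
G0 X25.02 Y219.80
M3 S451
G1 X70.96 Y219.80 F1623
G1 X70.96 Y183.35 F1623
G1 X25.02 Y183.35 F1623
G1 X25.02 Y219.80 F1623
M5
G0 X0.00 Y0.00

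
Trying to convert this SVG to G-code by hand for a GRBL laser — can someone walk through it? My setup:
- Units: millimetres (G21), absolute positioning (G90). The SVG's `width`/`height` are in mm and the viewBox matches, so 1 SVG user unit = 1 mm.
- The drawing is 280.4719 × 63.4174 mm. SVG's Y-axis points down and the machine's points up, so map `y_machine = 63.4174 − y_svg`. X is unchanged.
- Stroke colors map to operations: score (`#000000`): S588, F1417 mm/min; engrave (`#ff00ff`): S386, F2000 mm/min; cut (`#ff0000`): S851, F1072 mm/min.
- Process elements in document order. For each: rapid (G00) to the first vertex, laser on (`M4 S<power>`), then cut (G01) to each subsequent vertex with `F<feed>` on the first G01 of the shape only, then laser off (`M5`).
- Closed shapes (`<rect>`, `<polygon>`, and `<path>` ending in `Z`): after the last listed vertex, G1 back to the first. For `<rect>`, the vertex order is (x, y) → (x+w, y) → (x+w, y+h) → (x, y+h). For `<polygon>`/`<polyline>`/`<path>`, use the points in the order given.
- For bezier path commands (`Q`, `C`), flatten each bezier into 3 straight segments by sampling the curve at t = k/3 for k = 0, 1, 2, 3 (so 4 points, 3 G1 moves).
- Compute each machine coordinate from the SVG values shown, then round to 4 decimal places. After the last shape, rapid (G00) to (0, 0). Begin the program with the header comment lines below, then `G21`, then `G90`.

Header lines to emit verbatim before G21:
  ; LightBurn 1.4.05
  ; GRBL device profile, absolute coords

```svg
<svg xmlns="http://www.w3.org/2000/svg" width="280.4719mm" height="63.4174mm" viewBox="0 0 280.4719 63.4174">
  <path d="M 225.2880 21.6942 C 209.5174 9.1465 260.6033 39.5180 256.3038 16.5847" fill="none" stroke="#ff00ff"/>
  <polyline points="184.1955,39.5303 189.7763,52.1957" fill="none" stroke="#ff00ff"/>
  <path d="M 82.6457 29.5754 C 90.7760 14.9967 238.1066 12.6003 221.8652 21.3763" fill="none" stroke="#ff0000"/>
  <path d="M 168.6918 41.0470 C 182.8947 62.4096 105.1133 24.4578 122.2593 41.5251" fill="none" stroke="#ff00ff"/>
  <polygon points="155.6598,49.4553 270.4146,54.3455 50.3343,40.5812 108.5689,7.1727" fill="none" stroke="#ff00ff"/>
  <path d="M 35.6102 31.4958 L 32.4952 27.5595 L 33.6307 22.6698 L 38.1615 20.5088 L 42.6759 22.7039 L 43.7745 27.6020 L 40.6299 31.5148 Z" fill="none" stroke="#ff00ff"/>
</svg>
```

viewBox `0 0 280.4719 63.4174` with mm width/height → 1 unit = 1 mm. Flip: y_m = 63.4174 − y_svg.

**Shape 1** — `<path>` cubic bezier, stroke `#ff00ff` → engrave (S386, F2000). Control points (SVG): P0=(225.2880,21.6942), P1=(209.5174,9.1465), P2=(260.6033,39.5180), P3=(256.3038,16.5847); sampled at t=k/3. Machine vertices: (225.2880,41.7232) → (227.2754,43.5284) → (246.6690,38.1038) → (256.3038,46.8327). Open path.

**Shape 2** — `<polyline>` line segment, stroke `#ff00ff` → engrave (S386, F2000). Machine vertices: (184.1955,23.8871) → (189.7763,11.2217). Open path.

**Shape 3** — `<path>` cubic bezier, stroke `#ff0000` → cut (S851, F1072). Control points (SVG): P0=(82.6457,29.5754), P1=(90.7760,14.9967), P2=(238.1066,12.6003), P3=(221.8652,21.3763); sampled at t=k/3. Machine vertices: (82.6457,33.8420) → (125.9623,44.3973) → (194.7964,47.0556) → (221.8652,42.0411). Open path.

**Shape 4** — `<path>` cubic bezier, stroke `#ff00ff` → engrave (S386, F2000). Control points (SVG): P0=(168.6918,41.0470), P1=(182.8947,62.4096), P2=(105.1133,24.4578), P3=(122.2593,41.5251); sampled at t=k/3. Machine vertices: (168.6918,22.3704) → (159.1559,16.5447) → (129.8331,24.8545) → (122.2593,21.8923). Open path.

**Shape 5** — `<polygon>` closed polygon, stroke `#ff00ff` → engrave (S386, F2000). Machine vertices: (155.6598,13.9621) → (270.4146,9.0719) → (50.3343,22.8362) → (108.5689,56.2447) → (155.6598,13.9621). Closed: final G1 returns to the first vertex.

**Shape 6** — `<path>` regular polygon, stroke `#ff00ff` → engrave (S386, F2000). Machine vertices: (35.6102,31.9216) → (32.4952,35.8579) → (33.6307,40.7476) → (38.1615,42.9086) → (42.6759,40.7135) → (43.7745,35.8154) → (40.6299,31.9026) → (35.6102,31.9216). Closed: final G1 returns to the first vertex.

; LightBurn 1.4.05
; GRBL device profile, absolute coords
G21
G90
G00 X225.2880 Y41.7232
M4 S386
G01 X227.2754 Y43.5284 F2000
G01 X246.6690 Y38.1038
G01 X256.3038 Y46.8327
M5
G00 X184.1955 Y23.8871
M4 S386
G01 X189.7763 Y11.2217 F2000
M5
G00 X82.6457 Y33.8420
M4 S851
G01 X125.9623 Y44.3973 F1072
G01 X194.7964 Y47.0556
G01 X221.8652 Y42.0411
M5
G00 X168.6918 Y22.3704
M4 S386
G01 X159.1559 Y16.5447 F2000
G01 X129.8331 Y24.8545
G01 X122.2593 Y21.8923
M5
G00 X155.6598 Y13.9621
M4 S386
G01 X270.4146 Y9.0719 F2000
G01 X50.3343 Y22.8362
G01 X108.5689 Y56.2447
G01 X155.6598 Y13.9621
M5
G00 X35.6102 Y31.9216
M4 S386
G01 X32.4952 Y35.8579 F2000
G01 X33.6307 Y40.7476
G01 X38.1615 Y42.9086
G01 X42.6759 Y40.7135
G01 X43.7745 Y35.8154
G01 X40.6299 Y31.9026
G01 X35.6102 Y31.9216
M5
G00 X0.0000 Y0.0000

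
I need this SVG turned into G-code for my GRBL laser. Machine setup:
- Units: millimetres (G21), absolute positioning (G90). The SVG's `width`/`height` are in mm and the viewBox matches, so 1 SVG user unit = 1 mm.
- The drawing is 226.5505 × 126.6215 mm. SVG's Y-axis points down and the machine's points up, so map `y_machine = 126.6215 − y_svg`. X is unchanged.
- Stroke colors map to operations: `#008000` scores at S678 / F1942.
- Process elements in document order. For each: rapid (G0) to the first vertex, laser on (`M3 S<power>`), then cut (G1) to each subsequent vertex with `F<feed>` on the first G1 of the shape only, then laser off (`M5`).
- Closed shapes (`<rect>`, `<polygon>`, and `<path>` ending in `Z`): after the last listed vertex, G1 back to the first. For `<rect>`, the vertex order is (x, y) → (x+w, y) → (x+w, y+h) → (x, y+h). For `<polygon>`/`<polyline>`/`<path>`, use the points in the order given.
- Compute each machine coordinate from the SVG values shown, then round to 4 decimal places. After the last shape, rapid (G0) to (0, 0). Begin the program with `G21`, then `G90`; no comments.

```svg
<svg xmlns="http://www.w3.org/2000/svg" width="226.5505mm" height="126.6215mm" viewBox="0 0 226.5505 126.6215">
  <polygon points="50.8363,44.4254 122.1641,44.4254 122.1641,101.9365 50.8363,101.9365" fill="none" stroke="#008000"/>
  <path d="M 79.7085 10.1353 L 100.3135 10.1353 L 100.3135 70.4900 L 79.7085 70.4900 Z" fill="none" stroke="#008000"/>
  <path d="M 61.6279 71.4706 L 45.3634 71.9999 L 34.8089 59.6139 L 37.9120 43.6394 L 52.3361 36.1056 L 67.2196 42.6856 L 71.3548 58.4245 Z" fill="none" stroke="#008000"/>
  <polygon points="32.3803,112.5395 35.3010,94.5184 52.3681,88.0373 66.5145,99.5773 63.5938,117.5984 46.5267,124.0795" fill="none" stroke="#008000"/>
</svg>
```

viewBox `0 0 226.5505 126.6215` with mm width/height → 1 unit = 1 mm. Flip: y_m = 126.6215 − y_svg.

**Shape 1** — `<polygon>` rectangle, stroke `#008000` → score (S678, F1942). Machine vertices: (50.8363,82.1961) → (122.1641,82.1961) → (122.1641,24.6850) → (50.8363,24.6850) → (50.8363,82.1961). Closed: final G1 returns to the first vertex.

**Shape 2** — `<path>` rectangle, stroke `#008000` → score (S678, F1942). Machine vertices: (79.7085,116.4862) → (100.3135,116.4862) → (100.3135,56.1315) → (79.7085,56.1315) → (79.7085,116.4862). Closed: final G1 returns to the first vertex.

**Shape 3** — `<path>` regular polygon, stroke `#008000` → score (S678, F1942). Machine vertices: (61.6279,55.1509) → (45.3634,54.6216) → (34.8089,67.0076) → (37.9120,82.9821) → (52.3361,90.5159) → (67.2196,83.9359) → (71.3548,68.1970) → (61.6279,55.1509). Closed: final G1 returns to the first vertex.

**Shape 4** — `<polygon>` regular polygon, stroke `#008000` → score (S678, F1942). Machine vertices: (32.3803,14.0820) → (35.3010,32.1031) → (52.3681,38.5842) → (66.5145,27.0442) → (63.5938,9.0231) → (46.5267,2.5420) → (32.3803,14.0820). Closed: final G1 returns to the first vertex.

G21
G90
G0 X50.8363 Y82.1961
M3 S678
G1 X122.1641 Y82.1961 F1942
G1 X122.1641 Y24.6850
G1 X50.8363 Y24.6850
G1 X50.8363 Y82.1961
M5
G0 X79.7085 Y116.4862
M3 S678
G1 X100.3135 Y116.4862 F1942
G1 X100.3135 Y56.1315
G1 X79.7085 Y56.1315
G1 X79.7085 Y116.4862
M5
G0 X61.6279 Y55.1509
M3 S678
G1 X45.3634 Y54.6216 F1942
G1 X34.8089 Y67.0076
G1 X37.9120 Y82.9821
G1 X52.3361 Y90.5159
G1 X67.2196 Y83.9359
G1 X71.3548 Y68.1970
G1 X61.6279 Y55.1509
M5
G0 X32.3803 Y14.0820
M3 S678
G1 X35.3010 Y32.1031 F1942
G1 X52.3681 Y38.5842
G1 X66.5145 Y27.0442
G1 X63.5938 Y9.0231
G1 X46.5267 Y2.5420
G1 X32.3803 Y14.0820
M5
G0 X0.0000 Y0.0000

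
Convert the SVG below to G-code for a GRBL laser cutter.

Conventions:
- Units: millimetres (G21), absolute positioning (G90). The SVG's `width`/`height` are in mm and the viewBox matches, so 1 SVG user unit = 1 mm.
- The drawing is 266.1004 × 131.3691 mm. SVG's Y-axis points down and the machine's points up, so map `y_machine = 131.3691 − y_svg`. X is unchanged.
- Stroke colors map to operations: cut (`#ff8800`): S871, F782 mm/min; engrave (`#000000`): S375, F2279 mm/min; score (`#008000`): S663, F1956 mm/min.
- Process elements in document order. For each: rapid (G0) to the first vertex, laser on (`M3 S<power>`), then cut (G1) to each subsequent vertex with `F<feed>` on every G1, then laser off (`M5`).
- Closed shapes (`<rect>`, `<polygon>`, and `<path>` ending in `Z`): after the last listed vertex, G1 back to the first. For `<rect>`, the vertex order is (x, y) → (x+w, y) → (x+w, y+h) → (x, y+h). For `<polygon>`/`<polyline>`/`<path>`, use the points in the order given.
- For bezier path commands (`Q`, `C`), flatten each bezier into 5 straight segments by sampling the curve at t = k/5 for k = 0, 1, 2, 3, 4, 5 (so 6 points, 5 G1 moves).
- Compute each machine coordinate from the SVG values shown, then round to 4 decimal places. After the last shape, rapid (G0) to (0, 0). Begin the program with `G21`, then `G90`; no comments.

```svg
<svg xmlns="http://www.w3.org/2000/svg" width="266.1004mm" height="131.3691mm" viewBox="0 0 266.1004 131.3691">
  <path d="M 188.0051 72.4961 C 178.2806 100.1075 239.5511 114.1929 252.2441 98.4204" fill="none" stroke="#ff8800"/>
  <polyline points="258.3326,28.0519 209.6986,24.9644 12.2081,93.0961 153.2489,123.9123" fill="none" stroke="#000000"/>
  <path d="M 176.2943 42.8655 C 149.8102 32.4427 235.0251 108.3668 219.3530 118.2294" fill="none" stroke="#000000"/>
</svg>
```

G21
G90
G0 X188.0051 Y58.8730
M3 S871
G1 X189.7332 Y44.0599 F782
G1 X202.7607 Y33.2770 F782
G1 X221.3479 Y27.3083 F782
G1 X239.7556 Y26.9375 F782
G1 X252.2441 Y32.9487 F782
M5
G0 X258.3326 Y103.3172
M3 S375
G1 X209.6986 Y106.4047 F2279
G1 X12.2081 Y38.2730 F2279
G1 X153.2489 Y7.4568 F2279
M5
G0 X176.2943 Y88.5036
M3 S375
G1 X172.1070 Y85.6149 F2279
G1 X184.5234 Y69.3186 F2279
G1 X203.3393 Y46.9302 F2279
G1 X218.3505 Y25.7654 F2279
G1 X219.3530 Y13.1397 F2279
M5
G0 X0.0000 Y0.0000

Since the viewBox matches the mm dimensions, user units are millimetres directly. The only transform is the Y-flip y_m = 131.3691 − y_svg.

Shape 1 is a cubic bezier drawn with `<path>`. Its stroke #ff8800 means cut at S871, F782. After flipping Y the toolpath is (188.0051,58.8730) → (189.7332,44.0599) → (202.7607,33.2770) → (221.3479,27.3083) → (239.7556,26.9375) → (252.2441,32.9487).

Shape 2 is a open polyline drawn with `<polyline>`. Its stroke #000000 means engrave at S375, F2279. After flipping Y the toolpath is (258.3326,103.3172) → (209.6986,106.4047) → (12.2081,38.2730) → (153.2489,7.4568).

Shape 3 is a cubic bezier drawn with `<path>`. Its stroke #000000 means engrave at S375, F2279. After flipping Y the toolpath is (176.2943,88.5036) → (172.1070,85.6149) → (184.5234,69.3186) → (203.3393,46.9302) → (218.3505,25.7654) → (219.3530,13.1397).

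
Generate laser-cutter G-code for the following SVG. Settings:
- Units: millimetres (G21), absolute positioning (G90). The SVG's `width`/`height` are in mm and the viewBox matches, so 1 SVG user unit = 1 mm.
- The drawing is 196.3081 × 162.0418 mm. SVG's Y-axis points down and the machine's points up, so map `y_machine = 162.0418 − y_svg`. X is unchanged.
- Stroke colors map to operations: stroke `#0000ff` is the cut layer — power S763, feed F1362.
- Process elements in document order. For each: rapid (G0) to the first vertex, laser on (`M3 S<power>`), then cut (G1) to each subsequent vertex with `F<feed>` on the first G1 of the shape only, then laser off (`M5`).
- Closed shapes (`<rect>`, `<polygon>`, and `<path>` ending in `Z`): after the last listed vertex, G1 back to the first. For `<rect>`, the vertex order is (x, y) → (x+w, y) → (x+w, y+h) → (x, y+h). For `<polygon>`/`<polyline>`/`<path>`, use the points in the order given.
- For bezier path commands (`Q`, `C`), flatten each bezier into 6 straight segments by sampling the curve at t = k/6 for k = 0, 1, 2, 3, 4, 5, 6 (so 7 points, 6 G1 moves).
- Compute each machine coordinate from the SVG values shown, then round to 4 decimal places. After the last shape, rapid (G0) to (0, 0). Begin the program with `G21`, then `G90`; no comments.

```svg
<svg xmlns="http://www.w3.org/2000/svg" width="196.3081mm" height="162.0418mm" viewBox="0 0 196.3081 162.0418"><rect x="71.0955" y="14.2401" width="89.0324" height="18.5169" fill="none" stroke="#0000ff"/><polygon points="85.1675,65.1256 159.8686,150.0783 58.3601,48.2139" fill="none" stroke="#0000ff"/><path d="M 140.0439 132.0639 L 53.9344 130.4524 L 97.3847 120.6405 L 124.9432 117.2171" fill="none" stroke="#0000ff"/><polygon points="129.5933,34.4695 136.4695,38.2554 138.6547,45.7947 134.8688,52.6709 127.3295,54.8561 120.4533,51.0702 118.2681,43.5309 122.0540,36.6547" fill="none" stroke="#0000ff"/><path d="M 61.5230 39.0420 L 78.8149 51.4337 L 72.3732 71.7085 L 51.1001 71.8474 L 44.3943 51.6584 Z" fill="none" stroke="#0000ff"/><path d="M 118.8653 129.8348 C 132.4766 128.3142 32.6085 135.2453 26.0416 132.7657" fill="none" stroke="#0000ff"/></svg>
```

Since the viewBox matches the mm dimensions, user units are millimetres directly. The only transform is the Y-flip y_m = 162.0418 − y_svg.

Shape 1 is a rectangle drawn with `<rect>`. Its stroke #0000ff means cut at S763, F1362. After flipping Y the toolpath is (71.0955,147.8017) → (160.1279,147.8017) → (160.1279,129.2848) → (71.0955,129.2848) → (71.0955,147.8017), returning to the start.

Shape 2 is a closed polygon drawn with `<polygon>`. Its stroke #0000ff means cut at S763, F1362. After flipping Y the toolpath is (85.1675,96.9162) → (159.8686,11.9635) → (58.3601,113.8279) → (85.1675,96.9162), returning to the start.

Shape 3 is a open polyline drawn with `<path>`. Its stroke #0000ff means cut at S763, F1362. After flipping Y the toolpath is (140.0439,29.9779) → (53.9344,31.5894) → (97.3847,41.4013) → (124.9432,44.8247).

Shape 4 is a regular polygon drawn with `<polygon>`. Its stroke #0000ff means cut at S763, F1362. After flipping Y the toolpath is (129.5933,127.5723) → (136.4695,123.7864) → (138.6547,116.2471) → (134.8688,109.3709) → (127.3295,107.1857) → (120.4533,110.9716) → (118.2681,118.5109) → (122.0540,125.3871) → (129.5933,127.5723), returning to the start.

Shape 5 is a regular polygon drawn with `<path>`. Its stroke #0000ff means cut at S763, F1362. After flipping Y the toolpath is (61.5230,122.9998) → (78.8149,110.6081) → (72.3732,90.3333) → (51.1001,90.1944) → (44.3943,110.3834) → (61.5230,122.9998), returning to the start.

Shape 6 is a cubic bezier drawn with `<path>`. Its stroke #0000ff means cut at S763, F1362. After flipping Y the toolpath is (118.8653,32.2070) → (117.1717,32.3457) → (102.3087,31.5719) → (80.0203,30.3819) → (56.0504,29.2718) → (36.1428,28.7378) → (26.0416,29.2761).

G21
G90
G0 X71.0955 Y147.8017
M3 S763
G1 X160.1279 Y147.8017 F1362
G1 X160.1279 Y129.2848
G1 X71.0955 Y129.2848
G1 X71.0955 Y147.8017
M5
G0 X85.1675 Y96.9162
M3 S763
G1 X159.8686 Y11.9635 F1362
G1 X58.3601 Y113.8279
G1 X85.1675 Y96.9162
M5
G0 X140.0439 Y29.9779
M3 S763
G1 X53.9344 Y31.5894 F1362
G1 X97.3847 Y41.4013
G1 X124.9432 Y44.8247
M5
G0 X129.5933 Y127.5723
M3 S763
G1 X136.4695 Y123.7864 F1362
G1 X138.6547 Y116.2471
G1 X134.8688 Y109.3709
G1 X127.3295 Y107.1857
G1 X120.4533 Y110.9716
G1 X118.2681 Y118.5109
G1 X122.0540 Y125.3871
G1 X129.5933 Y127.5723
M5
G0 X61.5230 Y122.9998
M3 S763
G1 X78.8149 Y110.6081 F1362
G1 X72.3732 Y90.3333
G1 X51.1001 Y90.1944
G1 X44.3943 Y110.3834
G1 X61.5230 Y122.9998
M5
G0 X118.8653 Y32.2070
M3 S763
G1 X117.1717 Y32.3457 F1362
G1 X102.3087 Y31.5719
G1 X80.0203 Y30.3819
G1 X56.0504 Y29.2718
G1 X36.1428 Y28.7378
G1 X26.0416 Y29.2761
M5
G0 X0.0000 Y0.0000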